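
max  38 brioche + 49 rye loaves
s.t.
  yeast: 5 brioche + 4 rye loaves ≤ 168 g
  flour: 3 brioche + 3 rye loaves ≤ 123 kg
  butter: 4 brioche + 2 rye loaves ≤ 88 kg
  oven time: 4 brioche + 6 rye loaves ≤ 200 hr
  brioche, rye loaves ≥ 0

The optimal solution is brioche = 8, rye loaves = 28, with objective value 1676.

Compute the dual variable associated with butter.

2

At the optimum: yeast uses 152 of 168 (slack = 16); flour uses 108 of 123 (slack = 15); butter uses 88 of 88 (binding); oven time uses 200 of 200 (binding).
Since yeast, flour are not tight, their duals are 0.
Dual feasibility on the basic columns requires 4·y_butter + 4·y_oven time = 38, 2·y_butter + 6·y_oven time = 49.
→ y_butter = 2 and y_oven time = 7.5.
Shadow price of butter = 2.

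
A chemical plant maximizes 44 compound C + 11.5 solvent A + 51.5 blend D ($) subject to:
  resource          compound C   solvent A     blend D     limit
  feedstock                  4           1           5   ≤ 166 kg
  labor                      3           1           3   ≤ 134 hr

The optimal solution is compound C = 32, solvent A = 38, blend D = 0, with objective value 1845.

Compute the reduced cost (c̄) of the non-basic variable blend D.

-2

At the optimum: feedstock uses 166 of 166 (binding); labor uses 134 of 134 (binding).
Dual feasibility on the basic columns requires 4·y_feedstock + 3·y_labor = 44, 1·y_feedstock + 1·y_labor = 11.5.
This yields shadow prices y_feedstock = 9.5, y_labor = 2.
Reduced cost of blend D: c₃ − yᵀa₃ = 51.5 − (9.5·5 + 2·3) = 51.5 − 53.5 = -2.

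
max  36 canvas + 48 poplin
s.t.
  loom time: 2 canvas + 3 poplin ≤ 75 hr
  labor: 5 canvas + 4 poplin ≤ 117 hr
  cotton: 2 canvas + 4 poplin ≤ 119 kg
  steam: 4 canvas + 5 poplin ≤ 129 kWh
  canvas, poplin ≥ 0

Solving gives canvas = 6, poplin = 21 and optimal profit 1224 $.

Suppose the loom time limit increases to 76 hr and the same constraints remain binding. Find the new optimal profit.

Binding: loom time and steam. Non-binding: labor (3 unused), cotton (23 unused).
Slack constraints have shadow price 0 (complementary slackness).
From A_Bᵀ y = c: 2·y_loom time + 4·y_steam = 36; 3·y_loom time + 5·y_steam = 48.
Solving: y_loom time = 6, y_steam = 6.
Δz = y_loom time·Δb = 6 × (1) = 6, so new z* = 1224 + 6 = 1230.

1230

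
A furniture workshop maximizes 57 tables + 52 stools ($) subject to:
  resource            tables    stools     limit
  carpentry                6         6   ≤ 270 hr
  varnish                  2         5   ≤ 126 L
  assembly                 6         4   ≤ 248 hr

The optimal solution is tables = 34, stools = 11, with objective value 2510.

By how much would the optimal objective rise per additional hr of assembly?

2.5

Binding: carpentry and assembly. Non-binding: varnish (3 unused).
Since varnish is not tight, its dual is 0.
From A_Bᵀ y = c: 6·y_carpentry + 6·y_assembly = 57; 6·y_carpentry + 4·y_assembly = 52.
→ y_carpentry = 7 and y_assembly = 2.5.
Shadow price of assembly = 2.5.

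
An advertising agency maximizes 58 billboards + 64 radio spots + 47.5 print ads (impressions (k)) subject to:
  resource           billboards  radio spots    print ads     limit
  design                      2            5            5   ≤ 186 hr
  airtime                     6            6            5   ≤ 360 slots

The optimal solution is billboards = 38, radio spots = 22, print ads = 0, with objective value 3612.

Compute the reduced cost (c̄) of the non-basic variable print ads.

Check each constraint at x*: design 186/186 (tight); airtime 360/360 (tight).
From A_Bᵀ y = c: 2·y_design + 6·y_airtime = 58; 5·y_design + 6·y_airtime = 64.
→ y_design = 2 and y_airtime = 9.
Reduced cost of print ads: c₃ − yᵀa₃ = 47.5 − (2·5 + 9·5) = 47.5 − 55 = -7.5.

-7.5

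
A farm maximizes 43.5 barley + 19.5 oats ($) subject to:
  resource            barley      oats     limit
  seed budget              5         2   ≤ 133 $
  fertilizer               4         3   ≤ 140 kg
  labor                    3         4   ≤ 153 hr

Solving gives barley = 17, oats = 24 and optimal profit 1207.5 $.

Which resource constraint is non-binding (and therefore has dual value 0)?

labor

seed budget: 133/133 (binding)
fertilizer: 140/140 (binding)
labor: 147/153 (slack 6)
By complementary slackness, a constraint with positive slack has shadow price 0 → labor.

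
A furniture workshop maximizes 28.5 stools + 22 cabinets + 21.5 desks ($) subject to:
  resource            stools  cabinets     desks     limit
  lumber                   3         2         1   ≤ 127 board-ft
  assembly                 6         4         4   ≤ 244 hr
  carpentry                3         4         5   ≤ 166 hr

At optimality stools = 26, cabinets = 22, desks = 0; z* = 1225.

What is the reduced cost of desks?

-2

Check each constraint at x*: lumber 122/127 (slack 5); assembly 244/244 (tight); carpentry 166/166 (tight).
By complementary slackness, y = 0 for the non-binding constraint.
The binding rows give the dual system: 6·y_assembly + 3·y_carpentry = 28.5 and 4·y_assembly + 4·y_carpentry = 22.
→ y_assembly = 4 and y_carpentry = 1.5.
Reduced cost of desks: c₃ − yᵀa₃ = 21.5 − (4·4 + 1.5·5) = 21.5 − 23.5 = -2.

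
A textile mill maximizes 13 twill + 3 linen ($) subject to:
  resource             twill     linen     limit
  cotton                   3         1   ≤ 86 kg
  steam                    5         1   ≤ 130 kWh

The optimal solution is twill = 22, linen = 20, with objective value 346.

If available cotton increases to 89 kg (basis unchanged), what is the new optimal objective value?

Both cotton and steam are binding at x*.
Dual feasibility on the basic columns requires 3·y_cotton + 5·y_steam = 13, 1·y_cotton + 1·y_steam = 3.
Solving: y_cotton = 1, y_steam = 2.
Δz = y_cotton·Δb = 1 × (3) = 3, so new z* = 346 + 3 = 349.

349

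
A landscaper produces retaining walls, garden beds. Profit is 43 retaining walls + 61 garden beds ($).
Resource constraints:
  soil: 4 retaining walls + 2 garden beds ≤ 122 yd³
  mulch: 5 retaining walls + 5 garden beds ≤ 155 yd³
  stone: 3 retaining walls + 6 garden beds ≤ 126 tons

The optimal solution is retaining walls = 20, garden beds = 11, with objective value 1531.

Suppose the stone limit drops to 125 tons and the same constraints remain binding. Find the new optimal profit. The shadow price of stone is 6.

1525

Δb = -1, so new z* = 1531 + (6)·(-1) = 1531 − 6 = 1525.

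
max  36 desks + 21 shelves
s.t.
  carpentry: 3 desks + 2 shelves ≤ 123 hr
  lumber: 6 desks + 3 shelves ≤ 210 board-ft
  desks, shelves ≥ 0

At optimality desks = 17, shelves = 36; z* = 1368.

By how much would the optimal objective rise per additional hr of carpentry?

6

Both carpentry and lumber are binding at x*.
Dual feasibility on the basic columns requires 3·y_carpentry + 6·y_lumber = 36, 2·y_carpentry + 3·y_lumber = 21.
Solving: y_carpentry = 6, y_lumber = 3.
Shadow price of carpentry = 6.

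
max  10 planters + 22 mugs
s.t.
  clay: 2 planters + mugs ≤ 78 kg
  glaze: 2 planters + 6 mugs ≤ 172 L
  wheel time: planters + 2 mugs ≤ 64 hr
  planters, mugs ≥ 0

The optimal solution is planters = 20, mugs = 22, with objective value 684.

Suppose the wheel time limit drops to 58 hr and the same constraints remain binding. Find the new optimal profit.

636

At the optimum: clay uses 62 of 78 (slack = 16); glaze uses 172 of 172 (binding); wheel time uses 64 of 64 (binding).
By complementary slackness, y = 0 for the non-binding constraint.
The binding rows give the dual system: 2·y_glaze + 1·y_wheel time = 10 and 6·y_glaze + 2·y_wheel time = 22.
→ y_glaze = 1 and y_wheel time = 8.
Δz = y_wheel time·Δb = 8 × (-6) = -48, so new z* = 684 − 48 = 636.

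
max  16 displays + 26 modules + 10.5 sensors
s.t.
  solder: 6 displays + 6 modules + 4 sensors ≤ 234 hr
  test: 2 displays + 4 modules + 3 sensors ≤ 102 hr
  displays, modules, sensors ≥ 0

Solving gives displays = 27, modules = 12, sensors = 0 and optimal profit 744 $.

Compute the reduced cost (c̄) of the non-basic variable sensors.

At the optimum: solder uses 234 of 234 (binding); test uses 102 of 102 (binding).
The binding rows give the dual system: 6·y_solder + 2·y_test = 16 and 6·y_solder + 4·y_test = 26.
→ y_solder = 1 and y_test = 5.
Reduced cost of sensors: c₃ − yᵀa₃ = 10.5 − (1·4 + 5·3) = 10.5 − 19 = -8.5.

-8.5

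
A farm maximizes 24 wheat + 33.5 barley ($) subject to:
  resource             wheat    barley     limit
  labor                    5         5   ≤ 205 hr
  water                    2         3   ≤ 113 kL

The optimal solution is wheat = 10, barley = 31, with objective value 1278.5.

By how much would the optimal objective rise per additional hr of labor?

1

Both labor and water are binding at x*.
From A_Bᵀ y = c: 5·y_labor + 2·y_water = 24; 5·y_labor + 3·y_water = 33.5.
Solving: y_labor = 1, y_water = 9.5.
Shadow price of labor = 1.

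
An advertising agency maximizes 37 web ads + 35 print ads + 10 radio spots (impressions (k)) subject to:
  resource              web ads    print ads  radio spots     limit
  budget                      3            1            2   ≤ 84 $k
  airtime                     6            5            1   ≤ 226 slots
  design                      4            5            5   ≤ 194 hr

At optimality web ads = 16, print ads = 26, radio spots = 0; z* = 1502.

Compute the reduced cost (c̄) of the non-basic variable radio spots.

-7

At the optimum: budget uses 74 of 84 (slack = 10); airtime uses 226 of 226 (binding); design uses 194 of 194 (binding).
Slack constraints have shadow price 0 (complementary slackness).
The binding rows give the dual system: 6·y_airtime + 4·y_design = 37 and 5·y_airtime + 5·y_design = 35.
This yields shadow prices y_airtime = 4.5, y_design = 2.5.
Reduced cost of radio spots: c₃ − yᵀa₃ = 10 − (4.5·1 + 2.5·5) = 10 − 17 = -7.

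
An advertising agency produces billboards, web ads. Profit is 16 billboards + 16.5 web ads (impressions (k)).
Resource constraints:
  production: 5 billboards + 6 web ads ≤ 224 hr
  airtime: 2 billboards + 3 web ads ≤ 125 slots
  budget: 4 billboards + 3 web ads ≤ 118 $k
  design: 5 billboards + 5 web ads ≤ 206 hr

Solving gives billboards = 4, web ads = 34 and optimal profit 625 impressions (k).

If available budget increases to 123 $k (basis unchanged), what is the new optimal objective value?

632.5

Binding: production and budget. Non-binding: airtime (15 unused), design (16 unused).
Since airtime, design are not tight, their duals are 0.
From A_Bᵀ y = c: 5·y_production + 4·y_budget = 16; 6·y_production + 3·y_budget = 16.5.
Solving: y_production = 2, y_budget = 1.5.
Δz = y_budget·Δb = 1.5 × (5) = 7.5, so new z* = 625 + 7.5 = 632.5.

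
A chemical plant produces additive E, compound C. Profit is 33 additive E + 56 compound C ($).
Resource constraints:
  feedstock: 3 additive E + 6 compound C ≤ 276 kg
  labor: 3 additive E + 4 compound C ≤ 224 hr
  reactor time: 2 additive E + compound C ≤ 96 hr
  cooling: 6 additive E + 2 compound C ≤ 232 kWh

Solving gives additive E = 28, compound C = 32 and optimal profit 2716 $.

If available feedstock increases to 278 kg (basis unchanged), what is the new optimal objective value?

2734

At the optimum: feedstock uses 276 of 276 (binding); labor uses 212 of 224 (slack = 12); reactor time uses 88 of 96 (slack = 8); cooling uses 232 of 232 (binding).
By complementary slackness, y = 0 for the non-binding constraints.
Dual feasibility on the basic columns requires 3·y_feedstock + 6·y_cooling = 33, 6·y_feedstock + 2·y_cooling = 56.
→ y_feedstock = 9 and y_cooling = 1.
Δz = y_feedstock·Δb = 9 × (2) = 18, so new z* = 2716 + 18 = 2734.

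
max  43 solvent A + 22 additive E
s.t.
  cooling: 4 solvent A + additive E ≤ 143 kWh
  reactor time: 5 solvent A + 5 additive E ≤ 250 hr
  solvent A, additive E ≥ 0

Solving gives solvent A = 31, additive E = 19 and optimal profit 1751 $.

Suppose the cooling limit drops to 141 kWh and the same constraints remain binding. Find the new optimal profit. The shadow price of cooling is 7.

Δb = -2, so new z* = 1751 + (7)·(-2) = 1751 − 14 = 1737.

1737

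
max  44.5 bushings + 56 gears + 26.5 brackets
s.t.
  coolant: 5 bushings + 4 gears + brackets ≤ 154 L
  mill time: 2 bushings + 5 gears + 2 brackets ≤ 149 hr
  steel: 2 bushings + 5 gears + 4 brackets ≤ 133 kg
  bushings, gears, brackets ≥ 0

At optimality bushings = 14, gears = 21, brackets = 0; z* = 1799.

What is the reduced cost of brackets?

-4

At the optimum: coolant uses 154 of 154 (binding); mill time uses 133 of 149 (slack = 16); steel uses 133 of 133 (binding).
By complementary slackness, y = 0 for the non-binding constraint.
The binding rows give the dual system: 5·y_coolant + 2·y_steel = 44.5 and 4·y_coolant + 5·y_steel = 56.
This yields shadow prices y_coolant = 6.5, y_steel = 6.
Reduced cost of brackets: c₃ − yᵀa₃ = 26.5 − (6.5·1 + 6·4) = 26.5 − 30.5 = -4.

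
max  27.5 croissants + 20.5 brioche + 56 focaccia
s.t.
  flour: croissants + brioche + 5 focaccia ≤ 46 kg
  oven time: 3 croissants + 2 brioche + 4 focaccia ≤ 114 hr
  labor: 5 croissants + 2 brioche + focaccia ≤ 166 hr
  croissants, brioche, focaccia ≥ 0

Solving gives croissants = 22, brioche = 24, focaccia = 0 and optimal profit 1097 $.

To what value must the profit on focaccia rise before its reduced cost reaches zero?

Binding: flour and oven time. Non-binding: labor (8 unused).
By complementary slackness, y = 0 for the non-binding constraint.
The binding rows give the dual system: 1·y_flour + 3·y_oven time = 27.5 and 1·y_flour + 2·y_oven time = 20.5.
Solving: y_flour = 6.5, y_oven time = 7.
focaccia enters the basis when its profit ≥ yᵀa₃ = 6.5·5 + 7·4 = 60.5.

60.5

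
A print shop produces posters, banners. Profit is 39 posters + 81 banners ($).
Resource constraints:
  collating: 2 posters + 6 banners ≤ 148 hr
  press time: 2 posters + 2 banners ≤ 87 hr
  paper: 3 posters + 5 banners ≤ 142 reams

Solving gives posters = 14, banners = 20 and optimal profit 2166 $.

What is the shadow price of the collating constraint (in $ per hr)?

Check each constraint at x*: collating 148/148 (tight); press time 68/87 (slack 19); paper 142/142 (tight).
Since press time is not tight, its dual is 0.
From A_Bᵀ y = c: 2·y_collating + 3·y_paper = 39; 6·y_collating + 5·y_paper = 81.
→ y_collating = 6 and y_paper = 9.
Shadow price of collating = 6.

6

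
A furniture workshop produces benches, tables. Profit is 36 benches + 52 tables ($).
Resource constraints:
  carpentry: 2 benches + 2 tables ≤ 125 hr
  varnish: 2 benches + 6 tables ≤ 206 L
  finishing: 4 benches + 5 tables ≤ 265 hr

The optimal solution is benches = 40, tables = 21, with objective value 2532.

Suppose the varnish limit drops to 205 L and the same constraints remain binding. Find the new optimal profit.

2530

Binding: varnish and finishing. Non-binding: carpentry (3 unused).
By complementary slackness, y = 0 for the non-binding constraint.
From A_Bᵀ y = c: 2·y_varnish + 4·y_finishing = 36; 6·y_varnish + 5·y_finishing = 52.
→ y_varnish = 2 and y_finishing = 8.
Δz = y_varnish·Δb = 2 × (-1) = -2, so new z* = 2532 − 2 = 2530.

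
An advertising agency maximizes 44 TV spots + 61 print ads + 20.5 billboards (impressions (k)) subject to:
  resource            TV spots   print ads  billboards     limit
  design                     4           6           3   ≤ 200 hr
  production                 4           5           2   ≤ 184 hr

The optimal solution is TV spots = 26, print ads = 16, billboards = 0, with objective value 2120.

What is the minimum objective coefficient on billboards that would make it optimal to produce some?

28

Both design and production are binding at x*.
The binding rows give the dual system: 4·y_design + 4·y_production = 44 and 6·y_design + 5·y_production = 61.
Solving: y_design = 6, y_production = 5.
billboards enters the basis when its profit ≥ yᵀa₃ = 6·3 + 5·2 = 28.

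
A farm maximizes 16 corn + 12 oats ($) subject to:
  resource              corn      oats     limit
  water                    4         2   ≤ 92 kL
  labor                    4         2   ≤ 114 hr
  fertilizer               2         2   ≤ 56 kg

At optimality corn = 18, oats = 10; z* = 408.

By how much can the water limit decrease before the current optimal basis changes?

36

Binding constraints: water, fertilizer. The basis is B = [[4,2],[2,2]] with det 4.
Per unit decrease in water, x* moves by d = (-0.5, 0.5).
The basis stays optimal until corn reaches 0; allowable decrease = 36 kL.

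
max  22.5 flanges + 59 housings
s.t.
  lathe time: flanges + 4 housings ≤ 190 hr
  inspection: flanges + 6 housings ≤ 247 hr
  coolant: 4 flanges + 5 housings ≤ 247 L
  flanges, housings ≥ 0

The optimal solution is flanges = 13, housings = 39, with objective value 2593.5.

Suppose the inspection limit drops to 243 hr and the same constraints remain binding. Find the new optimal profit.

2567.5

Binding: inspection and coolant. Non-binding: lathe time (21 unused).
Since lathe time is not tight, its dual is 0.
Dual feasibility on the basic columns requires 1·y_inspection + 4·y_coolant = 22.5, 6·y_inspection + 5·y_coolant = 59.
This yields shadow prices y_inspection = 6.5, y_coolant = 4.
Δz = y_inspection·Δb = 6.5 × (-4) = -26, so new z* = 2593.5 − 26 = 2567.5.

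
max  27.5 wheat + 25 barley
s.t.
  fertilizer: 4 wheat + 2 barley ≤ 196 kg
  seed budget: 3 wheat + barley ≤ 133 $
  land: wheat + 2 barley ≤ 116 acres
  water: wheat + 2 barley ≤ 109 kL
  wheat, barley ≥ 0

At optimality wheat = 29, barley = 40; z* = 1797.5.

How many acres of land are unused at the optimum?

7

land used = 1·29 + 2·40 = 109; slack = 116 − 109 = 7.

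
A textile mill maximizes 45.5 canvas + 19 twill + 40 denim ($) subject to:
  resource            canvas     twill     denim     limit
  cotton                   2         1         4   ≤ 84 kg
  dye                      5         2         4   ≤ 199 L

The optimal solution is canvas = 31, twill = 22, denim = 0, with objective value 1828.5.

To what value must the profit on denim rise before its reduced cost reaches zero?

Check each constraint at x*: cotton 84/84 (tight); dye 199/199 (tight).
From A_Bᵀ y = c: 2·y_cotton + 5·y_dye = 45.5; 1·y_cotton + 2·y_dye = 19.
Solving: y_cotton = 4, y_dye = 7.5.
denim enters the basis when its profit ≥ yᵀa₃ = 4·4 + 7.5·4 = 46.

46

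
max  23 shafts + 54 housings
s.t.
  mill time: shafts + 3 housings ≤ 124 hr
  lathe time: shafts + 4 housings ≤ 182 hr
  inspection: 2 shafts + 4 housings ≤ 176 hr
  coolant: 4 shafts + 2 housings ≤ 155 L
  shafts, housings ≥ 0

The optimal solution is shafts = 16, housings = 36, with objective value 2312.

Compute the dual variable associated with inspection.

Check each constraint at x*: mill time 124/124 (tight); lathe time 160/182 (slack 22); inspection 176/176 (tight); coolant 136/155 (slack 19).
Slack constraints have shadow price 0 (complementary slackness).
Dual feasibility on the basic columns requires 1·y_mill time + 2·y_inspection = 23, 3·y_mill time + 4·y_inspection = 54.
This yields shadow prices y_mill time = 8, y_inspection = 7.5.
Shadow price of inspection = 7.5.

7.5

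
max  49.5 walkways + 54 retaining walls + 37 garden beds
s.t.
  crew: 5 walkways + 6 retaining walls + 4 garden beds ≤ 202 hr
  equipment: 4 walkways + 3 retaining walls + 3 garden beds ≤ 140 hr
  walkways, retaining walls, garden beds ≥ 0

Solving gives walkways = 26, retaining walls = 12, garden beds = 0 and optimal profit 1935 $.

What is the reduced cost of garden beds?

-2

Check each constraint at x*: crew 202/202 (tight); equipment 140/140 (tight).
From A_Bᵀ y = c: 5·y_crew + 4·y_equipment = 49.5; 6·y_crew + 3·y_equipment = 54.
This yields shadow prices y_crew = 7.5, y_equipment = 3.
Reduced cost of garden beds: c₃ − yᵀa₃ = 37 − (7.5·4 + 3·3) = 37 − 39 = -2.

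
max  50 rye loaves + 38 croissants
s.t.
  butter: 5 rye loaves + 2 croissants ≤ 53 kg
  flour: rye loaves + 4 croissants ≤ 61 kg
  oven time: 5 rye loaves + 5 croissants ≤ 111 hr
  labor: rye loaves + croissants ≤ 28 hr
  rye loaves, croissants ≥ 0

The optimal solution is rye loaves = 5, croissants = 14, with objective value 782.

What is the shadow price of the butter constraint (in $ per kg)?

Binding: butter and flour. Non-binding: oven time (16 unused), labor (9 unused).
Since oven time, labor are not tight, their duals are 0.
The binding rows give the dual system: 5·y_butter + 1·y_flour = 50 and 2·y_butter + 4·y_flour = 38.
This yields shadow prices y_butter = 9, y_flour = 5.
Shadow price of butter = 9.

9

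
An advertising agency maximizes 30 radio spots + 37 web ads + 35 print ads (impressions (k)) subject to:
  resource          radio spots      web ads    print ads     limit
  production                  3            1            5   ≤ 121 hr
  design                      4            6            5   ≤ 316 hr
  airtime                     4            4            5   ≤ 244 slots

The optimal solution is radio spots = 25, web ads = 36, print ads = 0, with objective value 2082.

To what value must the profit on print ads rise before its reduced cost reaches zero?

Binding: design and airtime. Non-binding: production (10 unused).
Slack constraints have shadow price 0 (complementary slackness).
Dual feasibility on the basic columns requires 4·y_design + 4·y_airtime = 30, 6·y_design + 4·y_airtime = 37.
Solving: y_design = 3.5, y_airtime = 4.
print ads enters the basis when its profit ≥ yᵀa₃ = 3.5·5 + 4·5 = 37.5.

37.5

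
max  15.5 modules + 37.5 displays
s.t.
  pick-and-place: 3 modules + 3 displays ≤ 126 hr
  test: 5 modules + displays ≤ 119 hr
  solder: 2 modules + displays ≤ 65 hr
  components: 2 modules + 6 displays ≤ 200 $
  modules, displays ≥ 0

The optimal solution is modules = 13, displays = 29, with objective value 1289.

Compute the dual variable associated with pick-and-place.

1.5

At the optimum: pick-and-place uses 126 of 126 (binding); test uses 94 of 119 (slack = 25); solder uses 55 of 65 (slack = 10); components uses 200 of 200 (binding).
Slack constraints have shadow price 0 (complementary slackness).
Dual feasibility on the basic columns requires 3·y_pick-and-place + 2·y_components = 15.5, 3·y_pick-and-place + 6·y_components = 37.5.
This yields shadow prices y_pick-and-place = 1.5, y_components = 5.5.
Shadow price of pick-and-place = 1.5.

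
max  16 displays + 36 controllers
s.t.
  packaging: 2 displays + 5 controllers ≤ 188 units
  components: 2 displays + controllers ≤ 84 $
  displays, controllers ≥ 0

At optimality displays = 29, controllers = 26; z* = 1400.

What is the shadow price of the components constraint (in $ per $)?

At the optimum: packaging uses 188 of 188 (binding); components uses 84 of 84 (binding).
The binding rows give the dual system: 2·y_packaging + 2·y_components = 16 and 5·y_packaging + 1·y_components = 36.
This yields shadow prices y_packaging = 7, y_components = 1.
Shadow price of components = 1.

1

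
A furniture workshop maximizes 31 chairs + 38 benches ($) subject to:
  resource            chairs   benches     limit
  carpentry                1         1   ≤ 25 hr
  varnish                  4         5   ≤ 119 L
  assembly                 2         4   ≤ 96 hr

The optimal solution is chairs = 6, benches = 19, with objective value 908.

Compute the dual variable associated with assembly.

At the optimum: carpentry uses 25 of 25 (binding); varnish uses 119 of 119 (binding); assembly uses 88 of 96 (slack = 8).
Since assembly is not tight, its dual is 0.
From A_Bᵀ y = c: 1·y_carpentry + 4·y_varnish = 31; 1·y_carpentry + 5·y_varnish = 38.
→ y_carpentry = 3 and y_varnish = 7.
Shadow price of assembly = 0.

0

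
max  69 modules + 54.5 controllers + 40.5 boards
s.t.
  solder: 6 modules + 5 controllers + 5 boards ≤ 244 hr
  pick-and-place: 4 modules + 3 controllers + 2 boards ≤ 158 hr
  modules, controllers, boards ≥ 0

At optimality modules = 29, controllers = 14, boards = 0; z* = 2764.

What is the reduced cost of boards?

-5

At the optimum: solder uses 244 of 244 (binding); pick-and-place uses 158 of 158 (binding).
The binding rows give the dual system: 6·y_solder + 4·y_pick-and-place = 69 and 5·y_solder + 3·y_pick-and-place = 54.5.
Solving: y_solder = 5.5, y_pick-and-place = 9.
Reduced cost of boards: c₃ − yᵀa₃ = 40.5 − (5.5·5 + 9·2) = 40.5 − 45.5 = -5.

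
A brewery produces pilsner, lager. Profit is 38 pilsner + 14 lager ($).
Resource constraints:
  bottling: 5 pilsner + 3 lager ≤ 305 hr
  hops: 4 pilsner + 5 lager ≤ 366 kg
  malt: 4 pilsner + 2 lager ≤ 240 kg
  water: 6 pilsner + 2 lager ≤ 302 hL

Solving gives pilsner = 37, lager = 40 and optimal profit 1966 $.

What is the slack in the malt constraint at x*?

malt used = 4·37 + 2·40 = 228; slack = 240 − 228 = 12.

12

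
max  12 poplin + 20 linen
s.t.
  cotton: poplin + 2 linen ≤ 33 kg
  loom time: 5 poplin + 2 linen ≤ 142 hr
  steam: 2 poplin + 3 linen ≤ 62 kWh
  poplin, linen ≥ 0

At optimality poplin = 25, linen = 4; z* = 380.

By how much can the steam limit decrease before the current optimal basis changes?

12.5

Binding constraints: cotton, steam. The basis is B = [[1,2],[2,3]] with det -1.
Per unit decrease in steam, x* moves by d = (-2, 1).
The basis stays optimal until poplin reaches 0; allowable decrease = 12.5 kWh.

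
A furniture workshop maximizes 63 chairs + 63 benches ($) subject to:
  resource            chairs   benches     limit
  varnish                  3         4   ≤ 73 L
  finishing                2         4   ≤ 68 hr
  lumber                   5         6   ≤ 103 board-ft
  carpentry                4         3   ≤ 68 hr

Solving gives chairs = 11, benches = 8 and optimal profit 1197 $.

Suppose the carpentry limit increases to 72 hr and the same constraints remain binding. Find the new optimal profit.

1225

Check each constraint at x*: varnish 65/73 (slack 8); finishing 54/68 (slack 14); lumber 103/103 (tight); carpentry 68/68 (tight).
Since varnish, finishing are not tight, their duals are 0.
Dual feasibility on the basic columns requires 5·y_lumber + 4·y_carpentry = 63, 6·y_lumber + 3·y_carpentry = 63.
This yields shadow prices y_lumber = 7, y_carpentry = 7.
Δz = y_carpentry·Δb = 7 × (4) = 28, so new z* = 1197 + 28 = 1225.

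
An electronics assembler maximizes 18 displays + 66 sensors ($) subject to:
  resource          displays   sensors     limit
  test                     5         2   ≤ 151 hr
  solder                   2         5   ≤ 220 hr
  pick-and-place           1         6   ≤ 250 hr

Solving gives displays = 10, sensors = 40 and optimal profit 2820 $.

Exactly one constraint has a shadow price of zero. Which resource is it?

test

test: 130/151 (slack 21)
solder: 220/220 (binding)
pick-and-place: 250/250 (binding)
By complementary slackness, a constraint with positive slack has shadow price 0 → test.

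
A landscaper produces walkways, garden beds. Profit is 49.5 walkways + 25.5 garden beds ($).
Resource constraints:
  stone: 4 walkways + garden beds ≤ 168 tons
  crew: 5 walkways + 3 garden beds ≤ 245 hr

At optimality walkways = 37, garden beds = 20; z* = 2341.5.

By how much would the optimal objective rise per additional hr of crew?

7.5

Both stone and crew are binding at x*.
Dual feasibility on the basic columns requires 4·y_stone + 5·y_crew = 49.5, 1·y_stone + 3·y_crew = 25.5.
This yields shadow prices y_stone = 3, y_crew = 7.5.
Shadow price of crew = 7.5.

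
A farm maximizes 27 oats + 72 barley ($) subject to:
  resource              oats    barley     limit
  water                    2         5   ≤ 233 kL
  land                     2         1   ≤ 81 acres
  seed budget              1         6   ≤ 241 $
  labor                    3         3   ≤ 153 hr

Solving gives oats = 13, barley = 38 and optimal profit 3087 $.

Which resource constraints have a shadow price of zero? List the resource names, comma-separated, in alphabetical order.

land, water

water: 216/233 (slack 17)
land: 64/81 (slack 17)
seed budget: 241/241 (binding)
labor: 153/153 (binding)
By complementary slackness, a constraint with positive slack has shadow price 0 → land, water.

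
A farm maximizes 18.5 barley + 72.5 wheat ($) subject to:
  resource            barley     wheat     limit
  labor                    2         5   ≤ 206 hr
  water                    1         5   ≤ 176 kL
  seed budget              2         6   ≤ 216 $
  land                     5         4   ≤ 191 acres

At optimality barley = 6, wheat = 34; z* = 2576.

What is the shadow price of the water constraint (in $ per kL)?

At the optimum: labor uses 182 of 206 (slack = 24); water uses 176 of 176 (binding); seed budget uses 216 of 216 (binding); land uses 166 of 191 (slack = 25).
By complementary slackness, y = 0 for the non-binding constraints.
Dual feasibility on the basic columns requires 1·y_water + 2·y_seed budget = 18.5, 5·y_water + 6·y_seed budget = 72.5.
→ y_water = 8.5 and y_seed budget = 5.
Shadow price of water = 8.5.

8.5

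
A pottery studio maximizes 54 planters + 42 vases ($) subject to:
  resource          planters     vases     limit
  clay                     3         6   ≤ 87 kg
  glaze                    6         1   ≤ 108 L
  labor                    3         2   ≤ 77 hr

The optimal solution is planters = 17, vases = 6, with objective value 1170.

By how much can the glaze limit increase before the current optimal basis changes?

38.5

Binding constraints: clay, glaze. The basis is B = [[3,6],[6,1]] with det -33.
Per unit increase in glaze, x* moves by d = (0.1818, -0.0909).
The basis stays optimal until labor becomes binding; allowable increase = 38.5 L.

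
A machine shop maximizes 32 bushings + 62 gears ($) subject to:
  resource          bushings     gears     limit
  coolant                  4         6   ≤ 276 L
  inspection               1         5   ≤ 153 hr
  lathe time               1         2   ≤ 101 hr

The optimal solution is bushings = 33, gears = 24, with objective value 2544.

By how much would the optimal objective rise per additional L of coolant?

Check each constraint at x*: coolant 276/276 (tight); inspection 153/153 (tight); lathe time 81/101 (slack 20).
Slack constraints have shadow price 0 (complementary slackness).
From A_Bᵀ y = c: 4·y_coolant + 1·y_inspection = 32; 6·y_coolant + 5·y_inspection = 62.
Solving: y_coolant = 7, y_inspection = 4.
Shadow price of coolant = 7.

7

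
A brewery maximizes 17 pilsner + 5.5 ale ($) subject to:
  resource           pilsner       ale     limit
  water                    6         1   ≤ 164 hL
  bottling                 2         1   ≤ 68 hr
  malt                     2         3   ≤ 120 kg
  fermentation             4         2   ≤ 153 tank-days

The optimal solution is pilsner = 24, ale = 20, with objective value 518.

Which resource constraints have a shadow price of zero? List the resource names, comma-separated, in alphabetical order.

fermentation, malt

water: 164/164 (binding)
bottling: 68/68 (binding)
malt: 108/120 (slack 12)
fermentation: 136/153 (slack 17)
By complementary slackness, a constraint with positive slack has shadow price 0 → fermentation, malt.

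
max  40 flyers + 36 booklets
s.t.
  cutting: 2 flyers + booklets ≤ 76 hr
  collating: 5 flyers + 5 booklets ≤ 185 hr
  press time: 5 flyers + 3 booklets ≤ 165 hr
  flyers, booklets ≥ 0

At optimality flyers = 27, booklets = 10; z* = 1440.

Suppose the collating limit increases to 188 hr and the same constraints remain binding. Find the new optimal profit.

1458

Binding: collating and press time. Non-binding: cutting (12 unused).
Since cutting is not tight, its dual is 0.
The binding rows give the dual system: 5·y_collating + 5·y_press time = 40 and 5·y_collating + 3·y_press time = 36.
Solving: y_collating = 6, y_press time = 2.
Δz = y_collating·Δb = 6 × (3) = 18, so new z* = 1440 + 18 = 1458.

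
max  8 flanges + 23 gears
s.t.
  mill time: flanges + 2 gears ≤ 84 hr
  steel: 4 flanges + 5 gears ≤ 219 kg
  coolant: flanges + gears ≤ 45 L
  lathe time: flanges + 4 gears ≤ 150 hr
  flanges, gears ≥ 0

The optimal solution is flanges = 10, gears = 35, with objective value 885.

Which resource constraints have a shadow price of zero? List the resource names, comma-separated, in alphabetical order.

mill time, steel

mill time: 80/84 (slack 4)
steel: 215/219 (slack 4)
coolant: 45/45 (binding)
lathe time: 150/150 (binding)
By complementary slackness, a constraint with positive slack has shadow price 0 → mill time, steel.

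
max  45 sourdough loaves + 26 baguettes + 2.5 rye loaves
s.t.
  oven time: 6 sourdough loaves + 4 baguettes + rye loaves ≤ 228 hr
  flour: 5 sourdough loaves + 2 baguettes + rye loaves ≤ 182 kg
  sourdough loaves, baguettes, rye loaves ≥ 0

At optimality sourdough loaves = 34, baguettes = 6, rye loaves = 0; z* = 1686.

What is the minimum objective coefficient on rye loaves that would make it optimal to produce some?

Both oven time and flour are binding at x*.
From A_Bᵀ y = c: 6·y_oven time + 5·y_flour = 45; 4·y_oven time + 2·y_flour = 26.
→ y_oven time = 5 and y_flour = 3.
rye loaves enters the basis when its profit ≥ yᵀa₃ = 5·1 + 3·1 = 8.

8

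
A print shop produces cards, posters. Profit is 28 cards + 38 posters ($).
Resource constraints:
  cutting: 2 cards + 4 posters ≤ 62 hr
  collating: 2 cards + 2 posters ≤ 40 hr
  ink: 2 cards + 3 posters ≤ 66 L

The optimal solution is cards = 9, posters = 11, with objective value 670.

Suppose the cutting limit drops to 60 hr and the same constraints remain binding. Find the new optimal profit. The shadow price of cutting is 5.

Δb = -2, so new z* = 670 + (5)·(-2) = 670 − 10 = 660.

660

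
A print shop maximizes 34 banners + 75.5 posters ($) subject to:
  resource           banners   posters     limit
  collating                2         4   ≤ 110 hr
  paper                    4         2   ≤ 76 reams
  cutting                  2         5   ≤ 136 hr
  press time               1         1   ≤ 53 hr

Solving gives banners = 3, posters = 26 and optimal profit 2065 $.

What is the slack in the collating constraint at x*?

0

collating used = 2·3 + 4·26 = 110; slack = 110 − 110 = 0.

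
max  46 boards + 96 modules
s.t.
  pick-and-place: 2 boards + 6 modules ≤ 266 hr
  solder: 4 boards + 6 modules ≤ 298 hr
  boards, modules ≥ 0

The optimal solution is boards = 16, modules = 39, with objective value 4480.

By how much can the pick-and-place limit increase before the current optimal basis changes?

Binding constraints: pick-and-place, solder. The basis is B = [[2,6],[4,6]] with det -12.
Per unit increase in pick-and-place, x* moves by d = (-0.5, 0.3333).
The basis stays optimal until boards reaches 0; allowable increase = 32 hr.

32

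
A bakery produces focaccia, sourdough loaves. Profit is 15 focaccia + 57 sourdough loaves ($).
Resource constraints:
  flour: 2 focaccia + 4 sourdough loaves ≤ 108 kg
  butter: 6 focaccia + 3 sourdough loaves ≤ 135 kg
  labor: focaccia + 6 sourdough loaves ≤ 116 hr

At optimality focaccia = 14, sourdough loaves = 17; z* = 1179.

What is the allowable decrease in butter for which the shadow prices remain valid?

Binding constraints: butter, labor. The basis is B = [[6,3],[1,6]] with det 33.
Per unit decrease in butter, x* moves by d = (-0.1818, 0.0303).
The basis stays optimal until focaccia reaches 0; allowable decrease = 77 kg.

77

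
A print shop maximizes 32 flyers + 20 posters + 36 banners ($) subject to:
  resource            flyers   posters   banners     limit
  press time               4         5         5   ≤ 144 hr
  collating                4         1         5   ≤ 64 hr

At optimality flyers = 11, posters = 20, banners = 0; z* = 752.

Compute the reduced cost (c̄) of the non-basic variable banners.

-4

At the optimum: press time uses 144 of 144 (binding); collating uses 64 of 64 (binding).
From A_Bᵀ y = c: 4·y_press time + 4·y_collating = 32; 5·y_press time + 1·y_collating = 20.
Solving: y_press time = 3, y_collating = 5.
Reduced cost of banners: c₃ − yᵀa₃ = 36 − (3·5 + 5·5) = 36 − 40 = -4.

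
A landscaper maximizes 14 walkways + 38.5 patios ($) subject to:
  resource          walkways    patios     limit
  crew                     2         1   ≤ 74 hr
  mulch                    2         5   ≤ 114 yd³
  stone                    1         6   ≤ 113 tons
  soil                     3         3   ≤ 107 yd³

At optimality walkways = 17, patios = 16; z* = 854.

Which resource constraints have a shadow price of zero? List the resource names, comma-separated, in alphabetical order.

crew: 50/74 (slack 24)
mulch: 114/114 (binding)
stone: 113/113 (binding)
soil: 99/107 (slack 8)
By complementary slackness, a constraint with positive slack has shadow price 0 → crew, soil.

crew, soil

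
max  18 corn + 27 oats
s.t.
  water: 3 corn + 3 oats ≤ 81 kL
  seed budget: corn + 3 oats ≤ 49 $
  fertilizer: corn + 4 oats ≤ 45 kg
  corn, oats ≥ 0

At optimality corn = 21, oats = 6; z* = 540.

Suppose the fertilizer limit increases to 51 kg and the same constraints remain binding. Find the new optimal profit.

558

Check each constraint at x*: water 81/81 (tight); seed budget 39/49 (slack 10); fertilizer 45/45 (tight).
Since seed budget is not tight, its dual is 0.
Dual feasibility on the basic columns requires 3·y_water + 1·y_fertilizer = 18, 3·y_water + 4·y_fertilizer = 27.
This yields shadow prices y_water = 5, y_fertilizer = 3.
Δz = y_fertilizer·Δb = 3 × (6) = 18, so new z* = 540 + 18 = 558.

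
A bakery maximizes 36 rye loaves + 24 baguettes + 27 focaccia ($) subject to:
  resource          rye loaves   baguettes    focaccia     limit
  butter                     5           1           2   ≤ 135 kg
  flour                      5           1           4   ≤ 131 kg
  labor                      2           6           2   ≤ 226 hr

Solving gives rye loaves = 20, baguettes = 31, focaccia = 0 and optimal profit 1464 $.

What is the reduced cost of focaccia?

-3

At the optimum: butter uses 131 of 135 (slack = 4); flour uses 131 of 131 (binding); labor uses 226 of 226 (binding).
Slack constraints have shadow price 0 (complementary slackness).
The binding rows give the dual system: 5·y_flour + 2·y_labor = 36 and 1·y_flour + 6·y_labor = 24.
Solving: y_flour = 6, y_labor = 3.
Reduced cost of focaccia: c₃ − yᵀa₃ = 27 − (6·4 + 3·2) = 27 − 30 = -3.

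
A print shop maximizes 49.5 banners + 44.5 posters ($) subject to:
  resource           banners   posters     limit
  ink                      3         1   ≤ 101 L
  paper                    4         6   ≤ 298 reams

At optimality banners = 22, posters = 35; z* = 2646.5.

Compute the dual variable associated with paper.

At the optimum: ink uses 101 of 101 (binding); paper uses 298 of 298 (binding).
From A_Bᵀ y = c: 3·y_ink + 4·y_paper = 49.5; 1·y_ink + 6·y_paper = 44.5.
Solving: y_ink = 8.5, y_paper = 6.
Shadow price of paper = 6.

6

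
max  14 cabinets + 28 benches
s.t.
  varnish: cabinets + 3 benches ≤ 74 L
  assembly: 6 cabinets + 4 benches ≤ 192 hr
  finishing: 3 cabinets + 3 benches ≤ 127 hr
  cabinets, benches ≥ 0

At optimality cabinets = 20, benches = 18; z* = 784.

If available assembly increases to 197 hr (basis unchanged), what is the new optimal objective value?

789

At the optimum: varnish uses 74 of 74 (binding); assembly uses 192 of 192 (binding); finishing uses 114 of 127 (slack = 13).
Since finishing is not tight, its dual is 0.
From A_Bᵀ y = c: 1·y_varnish + 6·y_assembly = 14; 3·y_varnish + 4·y_assembly = 28.
Solving: y_varnish = 8, y_assembly = 1.
Δz = y_assembly·Δb = 1 × (5) = 5, so new z* = 784 + 5 = 789.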